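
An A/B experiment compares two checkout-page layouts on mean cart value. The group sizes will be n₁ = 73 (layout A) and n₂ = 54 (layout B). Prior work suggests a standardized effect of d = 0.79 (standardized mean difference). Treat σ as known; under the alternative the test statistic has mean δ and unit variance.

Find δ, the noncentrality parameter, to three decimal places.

δ ≈ 4.401

The noncentrality parameter scales effect size by the design's sample-size factor: δ = d / √(1/n₁ + 1/n₂) = 0.79 / √(1/73 + 1/54) = 4.4013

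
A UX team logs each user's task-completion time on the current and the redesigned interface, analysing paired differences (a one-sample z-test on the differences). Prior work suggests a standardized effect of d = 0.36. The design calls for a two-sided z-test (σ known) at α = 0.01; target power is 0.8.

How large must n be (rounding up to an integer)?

For power 0.8 need Φ(δ − z_{0.005}) = 0.8, so δ = z_{0.005} + z_{0.20} = 2.576 + 0.842 = 3.417.
(The Φ(−δ − z_{α/2}) term is vanishingly small for δ > 0 and is dropped in the standard sample-size formula.)
δ = d·√n ⇒ n = (δ/d)² = (3.417 / 0.36)² = 90.12.
Rounding up, n = 91.

n = 91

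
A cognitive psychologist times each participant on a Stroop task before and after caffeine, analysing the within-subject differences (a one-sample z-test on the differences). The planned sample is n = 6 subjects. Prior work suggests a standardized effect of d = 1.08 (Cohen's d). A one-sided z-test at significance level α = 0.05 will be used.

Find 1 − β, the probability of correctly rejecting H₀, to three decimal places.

Power ≈ 0.841

Noncentrality parameter: δ = d·√n = 1.08 × √6 = 2.6454
Critical value for a one-sided test at α = 0.05: z_α = 1.645.
Power = P(Z > 1.645 − δ) = Φ(1.001) = 0.8415.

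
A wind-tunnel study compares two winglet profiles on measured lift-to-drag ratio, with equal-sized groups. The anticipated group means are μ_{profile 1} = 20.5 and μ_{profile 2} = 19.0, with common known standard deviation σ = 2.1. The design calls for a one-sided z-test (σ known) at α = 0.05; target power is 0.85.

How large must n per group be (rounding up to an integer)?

n = 29 per group

Standardized effect: d = |μ_{profile 1} − μ_{profile 2}| / σ = |20.5 − 19.0| / 2.1 = 0.7143
Set Φ(δ − 1.645) = 0.85; then δ − 1.645 = Φ⁻¹(0.85) = 1.036, giving δ = 2.681.
δ = d·√(n/2) ⇒ n = 2(δ/d)² = 2 × (2.681 / 0.7143)² = 28.18.
Rounding up, n = 29 per group.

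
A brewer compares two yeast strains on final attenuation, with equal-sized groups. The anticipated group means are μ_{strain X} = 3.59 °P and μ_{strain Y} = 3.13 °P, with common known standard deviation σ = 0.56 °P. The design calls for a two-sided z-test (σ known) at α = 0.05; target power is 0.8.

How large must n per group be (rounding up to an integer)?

n = 24 per group

Standardized effect: d = |μ_{strain X} − μ_{strain Y}| / σ = |3.59 − 3.13| / 0.56 = 0.8214
For power 0.8 need Φ(δ − z_{0.025}) = 0.8, so δ = z_{0.025} + z_{0.20} = 1.960 + 0.842 = 2.802.
(Ignoring the negligible lower-tail rejection probability gives the usual closed-form inversion.)
δ = d·√(n/2) ⇒ n = 2(δ/d)² = 2 × (2.802 / 0.8214)² = 23.26.
Round up to the next whole unit.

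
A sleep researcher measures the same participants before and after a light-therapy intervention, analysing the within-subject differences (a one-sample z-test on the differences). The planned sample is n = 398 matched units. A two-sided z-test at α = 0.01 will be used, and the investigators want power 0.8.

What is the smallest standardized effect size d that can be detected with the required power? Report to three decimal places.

d ≈ 0.171

Need Φ(δ − 2.576) = 0.8, so δ = 2.576 + 0.842 = 3.417.
(Lower-tail contribution to power is negligible for δ > 0.)
δ = d·√n ⇒ d = δ/√n = 3.417/√398 = 0.1713.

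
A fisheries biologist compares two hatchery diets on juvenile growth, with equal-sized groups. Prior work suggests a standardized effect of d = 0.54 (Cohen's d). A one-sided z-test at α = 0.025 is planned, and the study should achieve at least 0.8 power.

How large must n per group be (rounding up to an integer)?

n = 54 per group

Set Φ(δ − 1.960) = 0.8; then δ − 1.960 = Φ⁻¹(0.8) = 0.842, giving δ = 2.802.
δ = d·√(n/2) ⇒ n = 2(δ/d)² = 2 × (2.802 / 0.54)² = 53.83.
Round up to the next whole unit.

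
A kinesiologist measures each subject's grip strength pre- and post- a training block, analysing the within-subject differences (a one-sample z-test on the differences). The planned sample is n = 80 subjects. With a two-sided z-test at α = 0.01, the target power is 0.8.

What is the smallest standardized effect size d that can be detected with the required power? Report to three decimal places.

Required noncentrality: δ = z_{0.005} + z_{0.20} = 2.576 + 0.842 = 3.417.
(Lower-tail contribution to power is negligible for δ > 0.)
δ = d·√n ⇒ d = δ/√n = 3.417/√80 = 0.3821.

d ≈ 0.382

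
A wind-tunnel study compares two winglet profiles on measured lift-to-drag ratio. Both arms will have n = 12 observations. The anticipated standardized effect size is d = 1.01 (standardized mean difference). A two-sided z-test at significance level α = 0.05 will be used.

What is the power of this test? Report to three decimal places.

Noncentrality parameter: δ = d·√(n/2) = 1.01 × √(12/2) = 2.4740
Critical value for a two-sided test at α = 0.05: z_{α/2} = 1.960.
Power = Φ(δ − 1.960) + Φ(−δ − 1.960) = Φ(0.514) + Φ(-4.434) = 0.6964 + 0.0000 = 0.6964.

Power ≈ 0.696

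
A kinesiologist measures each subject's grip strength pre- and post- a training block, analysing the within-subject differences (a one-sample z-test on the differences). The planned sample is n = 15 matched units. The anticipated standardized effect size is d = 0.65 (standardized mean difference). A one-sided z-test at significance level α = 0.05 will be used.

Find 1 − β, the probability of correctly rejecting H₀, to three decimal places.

Power ≈ 0.809

Noncentrality parameter: δ = d·√n = 0.65 × √15 = 2.5174
One-sided α = 0.05 → critical value z_{0.05} = 1.645.
Power = P(Z > 1.645 − δ) = Φ(0.873) = 0.8086.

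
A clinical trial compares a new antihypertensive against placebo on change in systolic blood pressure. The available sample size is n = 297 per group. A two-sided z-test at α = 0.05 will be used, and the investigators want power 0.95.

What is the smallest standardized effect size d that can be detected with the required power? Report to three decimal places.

Required noncentrality: δ = z_{0.025} + z_{0.05} = 1.960 + 1.645 = 3.605.
(The second rejection-region term Φ(−δ − z_{α/2}) is negligible and dropped.)
δ = d·√(n/2) ⇒ d = δ/√(n/2) = 3.605/√(297/2) = 0.2958.

d ≈ 0.296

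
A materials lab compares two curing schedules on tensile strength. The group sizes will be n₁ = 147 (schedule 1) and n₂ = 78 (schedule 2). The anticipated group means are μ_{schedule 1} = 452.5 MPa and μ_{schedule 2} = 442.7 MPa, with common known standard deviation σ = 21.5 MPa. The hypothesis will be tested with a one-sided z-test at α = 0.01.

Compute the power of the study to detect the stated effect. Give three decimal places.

Power ≈ 0.823

Standardized effect: d = |μ_{schedule 1} − μ_{schedule 2}| / σ = |452.5 − 442.7| / 21.5 = 0.4558
Noncentrality parameter: δ = d / √(1/n₁ + 1/n₂) = 0.4558 / √(1/147 + 1/78) = 3.2539
Critical value for a one-sided test at α = 0.01: z_α = 2.326.
Power = Φ(δ − 2.326) = Φ(0.928) = 0.8232.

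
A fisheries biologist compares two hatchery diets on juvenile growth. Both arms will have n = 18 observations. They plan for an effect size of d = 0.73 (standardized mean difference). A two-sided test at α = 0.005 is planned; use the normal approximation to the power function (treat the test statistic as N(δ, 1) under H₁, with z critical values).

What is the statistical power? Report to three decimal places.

Noncentrality parameter: δ = d·√(n/2) = 0.73 × √(18/2) = 2.1900
Two-sided α = 0.005 → critical value z_{0.0025} = 2.807.
Power = Φ(δ − 2.807) + Φ(−δ − 2.807) = Φ(-0.617) + Φ(-4.997) = 0.2686 + 0.0000 = 0.2686.

Power ≈ 0.269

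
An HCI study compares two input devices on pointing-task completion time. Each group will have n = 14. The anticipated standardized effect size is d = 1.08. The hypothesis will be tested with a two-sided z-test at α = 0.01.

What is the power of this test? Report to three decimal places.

Power ≈ 0.611

Noncentrality parameter: δ = d·√(n/2) = 1.08 × √(14/2) = 2.8574
Critical value for a two-sided test at α = 0.01: z_{α/2} = 2.576.
Power = Φ(δ − 2.576) + Φ(−δ − 2.576) = Φ(0.282) + Φ(-5.433) = 0.6109 + 0.0000 = 0.6109.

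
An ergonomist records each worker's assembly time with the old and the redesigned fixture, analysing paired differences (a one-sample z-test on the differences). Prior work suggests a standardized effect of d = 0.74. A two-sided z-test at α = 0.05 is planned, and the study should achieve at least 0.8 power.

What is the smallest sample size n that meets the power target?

n = 15

For power 0.8 need Φ(δ − z_{0.025}) = 0.8, so δ = z_{0.025} + z_{0.20} = 1.960 + 0.842 = 2.802.
(The Φ(−δ − z_{α/2}) term is vanishingly small for δ > 0 and is dropped in the standard sample-size formula.)
δ = d·√n ⇒ n = (δ/d)² = (2.802 / 0.74)² = 14.33.
Rounding up, n = 15.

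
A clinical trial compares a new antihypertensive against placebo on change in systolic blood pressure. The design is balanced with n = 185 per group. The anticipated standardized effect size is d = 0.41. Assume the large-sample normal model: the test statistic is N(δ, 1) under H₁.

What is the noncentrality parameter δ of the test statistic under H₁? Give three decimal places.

δ ≈ 3.943

The noncentrality parameter scales effect size by the design's sample-size factor: δ = d·√(n/2) = 0.41 × √(185/2) = 3.9433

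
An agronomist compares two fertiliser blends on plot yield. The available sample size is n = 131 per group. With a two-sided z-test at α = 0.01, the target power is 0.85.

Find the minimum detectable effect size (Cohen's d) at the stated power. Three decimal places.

d ≈ 0.446

Need Φ(δ − 2.576) = 0.85, so δ = 2.576 + 1.036 = 3.612.
(The second rejection-region term Φ(−δ − z_{α/2}) is negligible and dropped.)
δ = d·√(n/2) ⇒ d = δ/√(n/2) = 3.612/√(131/2) = 0.4463.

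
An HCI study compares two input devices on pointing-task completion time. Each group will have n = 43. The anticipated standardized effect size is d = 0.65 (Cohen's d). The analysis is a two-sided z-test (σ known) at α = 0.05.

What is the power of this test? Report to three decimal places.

Power ≈ 0.854

Noncentrality parameter: δ = d·√(n/2) = 0.65 × √(43/2) = 3.0139
Two-sided α = 0.05 → critical value z_{0.025} = 1.960.
Power = Φ(δ − 1.960) + Φ(−δ − 1.960) = Φ(1.054) + Φ(-4.974) = 0.8540 + 0.0000 = 0.8541.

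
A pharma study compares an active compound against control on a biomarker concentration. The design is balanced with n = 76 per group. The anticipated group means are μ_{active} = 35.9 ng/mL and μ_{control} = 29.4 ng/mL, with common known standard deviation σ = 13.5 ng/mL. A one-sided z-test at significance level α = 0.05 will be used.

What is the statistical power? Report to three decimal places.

Power ≈ 0.907

Standardized effect: d = |μ_{active} − μ_{control}| / σ = |35.9 − 29.4| / 13.5 = 0.4815
Noncentrality parameter: δ = d·√(n/2) = 0.4815 × √(76/2) = 2.9681
One-sided α = 0.05 → critical value z_{0.05} = 1.645.
Power = Φ(δ − 1.645) = Φ(1.323) = 0.9071.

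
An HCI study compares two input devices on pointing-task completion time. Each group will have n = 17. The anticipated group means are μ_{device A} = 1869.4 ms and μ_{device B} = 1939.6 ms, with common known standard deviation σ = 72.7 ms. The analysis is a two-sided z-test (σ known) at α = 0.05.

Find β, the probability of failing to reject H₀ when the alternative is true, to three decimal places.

Standardized effect: d = |μ_{device A} − μ_{device B}| / σ = |1869.4 − 1939.6| / 72.7 = 0.9656
Noncentrality parameter: λ = d·√(n/2) = 0.9656 × √(17/2) = 2.8152
Critical value for a two-sided test at α = 0.05: z_{α/2} = 1.960.
Power = Φ(λ − 1.960) + Φ(−λ − 1.960) = Φ(0.855) + Φ(-4.775) = 0.8038 + 0.0000 = 0.8038.
Type II error: β = 1 − power = 1 − 0.8038 = 0.1962.

β ≈ 0.196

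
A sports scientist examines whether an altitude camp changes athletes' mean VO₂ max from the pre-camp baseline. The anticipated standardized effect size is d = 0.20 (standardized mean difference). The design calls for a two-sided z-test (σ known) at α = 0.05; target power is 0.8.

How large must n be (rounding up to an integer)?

n = 197

Set Φ(δ − 1.960) = 0.8; then δ − 1.960 = Φ⁻¹(0.8) = 0.842, giving δ = 2.802.
(The Φ(−δ − z_{α/2}) term is vanishingly small for δ > 0 and is dropped in the standard sample-size formula.)
δ = d·√n ⇒ n = (δ/d)² = (2.802 / 0.20)² = 196.22.
Rounding up, n = 197.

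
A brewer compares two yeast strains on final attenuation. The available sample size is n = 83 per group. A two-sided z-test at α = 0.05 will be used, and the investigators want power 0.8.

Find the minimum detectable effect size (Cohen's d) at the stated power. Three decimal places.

d ≈ 0.435

Required noncentrality: δ = z_{0.025} + z_{0.20} = 1.960 + 0.842 = 2.802.
(Lower-tail contribution to power is negligible for δ > 0.)
δ = d·√(n/2) ⇒ d = δ/√(n/2) = 2.802/√(83/2) = 0.4349.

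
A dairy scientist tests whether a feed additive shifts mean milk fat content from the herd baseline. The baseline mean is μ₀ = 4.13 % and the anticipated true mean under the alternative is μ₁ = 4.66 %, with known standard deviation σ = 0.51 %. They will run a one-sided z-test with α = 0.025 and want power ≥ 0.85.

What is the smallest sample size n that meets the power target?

n = 9

Standardized effect: d = |μ₁ − μ₀| / σ = |4.66 − 4.13| / 0.51 = 1.0392
Set Φ(δ − 1.960) = 0.85; then δ − 1.960 = Φ⁻¹(0.85) = 1.036, giving δ = 2.996.
δ = d·√n ⇒ n = (δ/d)² = (2.996 / 1.0392)² = 8.31.
Rounding up, n = 9.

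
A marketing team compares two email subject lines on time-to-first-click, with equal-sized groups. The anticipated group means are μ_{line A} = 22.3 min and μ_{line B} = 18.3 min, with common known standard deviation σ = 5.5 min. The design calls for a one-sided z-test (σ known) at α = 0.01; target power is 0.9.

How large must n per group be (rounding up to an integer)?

n = 50 per group

Standardized effect: d = |μ_{line A} − μ_{line B}| / σ = |22.3 − 18.3| / 5.5 = 0.7273
Set Φ(δ − 2.326) = 0.9; then δ − 2.326 = Φ⁻¹(0.9) = 1.282, giving δ = 3.608.
δ = d·√(n/2) ⇒ n = 2(δ/d)² = 2 × (3.608 / 0.7273)² = 49.22.
Round up to the next whole unit.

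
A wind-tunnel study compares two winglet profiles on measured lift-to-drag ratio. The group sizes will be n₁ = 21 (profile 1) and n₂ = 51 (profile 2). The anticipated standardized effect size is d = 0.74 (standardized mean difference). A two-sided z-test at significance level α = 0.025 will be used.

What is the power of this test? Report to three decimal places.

Power ≈ 0.730

Noncentrality parameter: δ = d / √(1/n₁ + 1/n₂) = 0.74 / √(1/21 + 1/51) = 2.8540
Two-sided α = 0.025 → critical value z_{0.0125} = 2.241.
Power = Φ(δ − 2.241) + Φ(−δ − 2.241) = Φ(0.613) + Φ(-5.095) = 0.7299 + 0.0000 = 0.7299.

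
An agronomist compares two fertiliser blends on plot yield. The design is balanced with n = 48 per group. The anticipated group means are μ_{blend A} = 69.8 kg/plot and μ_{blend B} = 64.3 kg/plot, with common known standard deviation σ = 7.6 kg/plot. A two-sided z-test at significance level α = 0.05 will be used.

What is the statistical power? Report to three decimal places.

Standardized effect: d = |μ_{blend A} − μ_{blend B}| / σ = |69.8 − 64.3| / 7.6 = 0.7237
Noncentrality parameter: δ = d·√(n/2) = 0.7237 × √(48/2) = 3.5453
Critical value for a two-sided test at α = 0.05: z_{α/2} = 1.960.
Power = Φ(δ − 1.960) + Φ(−δ − 1.960) = Φ(1.585) + Φ(-5.505) = 0.9436 + 0.0000 = 0.9436.

Power ≈ 0.944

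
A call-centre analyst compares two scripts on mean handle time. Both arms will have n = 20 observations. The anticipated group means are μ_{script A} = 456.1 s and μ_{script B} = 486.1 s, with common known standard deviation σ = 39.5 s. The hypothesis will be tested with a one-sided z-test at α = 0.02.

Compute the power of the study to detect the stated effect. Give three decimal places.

Standardized effect: d = |μ_{script A} − μ_{script B}| / σ = |456.1 − 486.1| / 39.5 = 0.7595
Noncentrality parameter: δ = d·√(n/2) = 0.7595 × √(20/2) = 2.4017
Critical value for a one-sided test at α = 0.02: z_α = 2.054.
Power = Φ(δ − 2.054) = Φ(0.348) = 0.6361.

Power ≈ 0.636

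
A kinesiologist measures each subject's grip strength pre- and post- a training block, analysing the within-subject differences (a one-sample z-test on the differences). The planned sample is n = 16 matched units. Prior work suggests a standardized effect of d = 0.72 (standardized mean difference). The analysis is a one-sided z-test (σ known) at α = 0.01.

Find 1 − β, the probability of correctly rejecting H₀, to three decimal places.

Noncentrality parameter: δ = d·√n = 0.72 × √16 = 2.8800
Critical value for a one-sided test at α = 0.01: z_α = 2.326.
Power = Φ(δ − 2.326) = Φ(0.554) = 0.7101.

Power ≈ 0.710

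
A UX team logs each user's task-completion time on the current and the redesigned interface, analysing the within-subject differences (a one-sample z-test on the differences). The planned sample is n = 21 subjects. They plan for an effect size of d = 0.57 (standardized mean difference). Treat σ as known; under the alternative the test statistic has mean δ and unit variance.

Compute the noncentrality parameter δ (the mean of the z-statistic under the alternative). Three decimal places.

δ = d·√n = 0.57 × √21 = 2.6121

δ ≈ 2.612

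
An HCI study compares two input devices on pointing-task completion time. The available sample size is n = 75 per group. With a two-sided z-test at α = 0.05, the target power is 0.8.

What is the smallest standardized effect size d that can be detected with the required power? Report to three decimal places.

Need Φ(δ − 1.960) = 0.8, so δ = 1.960 + 0.842 = 2.802.
(The second rejection-region term Φ(−δ − z_{α/2}) is negligible and dropped.)
δ = d·√(n/2) ⇒ d = δ/√(n/2) = 2.802/√(75/2) = 0.4575.

d ≈ 0.457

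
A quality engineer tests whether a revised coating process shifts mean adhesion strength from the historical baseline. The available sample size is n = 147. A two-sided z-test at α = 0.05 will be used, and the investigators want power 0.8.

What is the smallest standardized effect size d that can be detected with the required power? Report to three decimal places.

Need Φ(δ − 1.960) = 0.8, so δ = 1.960 + 0.842 = 2.802.
(The second rejection-region term Φ(−δ − z_{α/2}) is negligible and dropped.)
δ = d·√n ⇒ d = δ/√n = 2.802/√147 = 0.2311.

d ≈ 0.231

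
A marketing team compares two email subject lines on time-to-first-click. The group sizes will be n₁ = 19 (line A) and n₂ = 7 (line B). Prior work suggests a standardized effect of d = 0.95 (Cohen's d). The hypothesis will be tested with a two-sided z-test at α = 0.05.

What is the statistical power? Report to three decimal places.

Power ≈ 0.575

Noncentrality parameter: δ = d / √(1/n₁ + 1/n₂) = 0.95 / √(1/19 + 1/7) = 2.1486
Critical value for a two-sided test at α = 0.05: z_{α/2} = 1.960.
Power = Φ(δ − 1.960) + Φ(−δ − 1.960) = Φ(0.189) + Φ(-4.109) = 0.5748 + 0.0000 = 0.5748.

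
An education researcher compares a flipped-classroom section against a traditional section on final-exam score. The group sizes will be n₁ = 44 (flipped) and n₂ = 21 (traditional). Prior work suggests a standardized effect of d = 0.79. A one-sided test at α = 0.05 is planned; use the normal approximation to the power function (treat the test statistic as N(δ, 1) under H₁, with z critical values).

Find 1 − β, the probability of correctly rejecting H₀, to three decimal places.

Noncentrality parameter: λ = d / √(1/n₁ + 1/n₂) = 0.79 / √(1/44 + 1/21) = 2.9786
Critical value for a one-sided test at α = 0.05: z_α = 1.645.
Power = P(Z > 1.645 − λ) = Φ(1.334) = 0.9088.

Power ≈ 0.909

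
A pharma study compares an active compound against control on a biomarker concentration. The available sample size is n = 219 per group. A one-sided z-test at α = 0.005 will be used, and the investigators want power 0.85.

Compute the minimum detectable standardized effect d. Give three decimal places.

Required noncentrality: δ = z_{0.005} + z_{0.15} = 2.576 + 1.036 = 3.612.
δ = d·√(n/2) ⇒ d = δ/√(n/2) = 3.612/√(219/2) = 0.3452.

d ≈ 0.345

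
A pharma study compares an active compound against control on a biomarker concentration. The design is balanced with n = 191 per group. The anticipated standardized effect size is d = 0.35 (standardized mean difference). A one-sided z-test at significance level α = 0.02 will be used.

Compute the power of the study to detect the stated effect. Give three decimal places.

Noncentrality parameter: δ = d·√(n/2) = 0.35 × √(191/2) = 3.4203
Critical value for a one-sided test at α = 0.02: z_α = 2.054.
Power = P(Z > 2.054 − δ) = Φ(1.367) = 0.9141.

Power ≈ 0.914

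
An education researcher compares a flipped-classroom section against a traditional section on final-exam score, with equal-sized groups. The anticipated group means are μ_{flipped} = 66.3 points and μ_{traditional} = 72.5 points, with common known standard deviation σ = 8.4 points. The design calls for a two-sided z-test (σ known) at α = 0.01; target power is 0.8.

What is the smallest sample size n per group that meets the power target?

Standardized effect: d = |μ_{flipped} − μ_{traditional}| / σ = |66.3 − 72.5| / 8.4 = 0.7381
Set Φ(δ − 2.576) = 0.8; then δ − 2.576 = Φ⁻¹(0.8) = 0.842, giving δ = 3.417.
(Ignoring the negligible lower-tail rejection probability gives the usual closed-form inversion.)
δ = d·√(n/2) ⇒ n = 2(δ/d)² = 2 × (3.417 / 0.7381)² = 42.88.
Rounding up, n = 43 per group.

n = 43 per group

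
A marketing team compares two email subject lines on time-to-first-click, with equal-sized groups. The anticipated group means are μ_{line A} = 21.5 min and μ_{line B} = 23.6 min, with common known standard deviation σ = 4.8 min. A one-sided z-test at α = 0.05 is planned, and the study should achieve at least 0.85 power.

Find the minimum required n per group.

n = 76 per group

Standardized effect: d = |μ_{line A} − μ_{line B}| / σ = |21.5 − 23.6| / 4.8 = 0.4375
For power 0.85 need Φ(δ − z_{0.05}) = 0.85, so δ = z_{0.05} + z_{0.15} = 1.645 + 1.036 = 2.681.
δ = d·√(n/2) ⇒ n = 2(δ/d)² = 2 × (2.681 / 0.4375)² = 75.12.
Round up to the next whole unit.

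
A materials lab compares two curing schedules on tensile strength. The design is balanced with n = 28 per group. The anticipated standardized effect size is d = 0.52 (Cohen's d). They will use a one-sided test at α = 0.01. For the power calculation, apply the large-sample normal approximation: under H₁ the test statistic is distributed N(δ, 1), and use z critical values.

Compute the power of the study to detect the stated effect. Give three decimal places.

Power ≈ 0.352

Noncentrality parameter: δ = d·√(n/2) = 0.52 × √(28/2) = 1.9457
One-sided α = 0.01 → critical value z_{0.01} = 2.326.
Power = Φ(δ − 2.326) = Φ(-0.381) = 0.3517.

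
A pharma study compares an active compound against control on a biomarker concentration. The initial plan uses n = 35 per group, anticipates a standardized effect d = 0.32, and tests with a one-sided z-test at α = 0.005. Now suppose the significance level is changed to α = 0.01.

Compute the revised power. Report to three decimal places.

Power ≈ 0.162

δ = d·√(n/2) = 0.32 × √(35/2) = 1.3387 (unchanged). New critical value: z_{0.01} = 2.326.
Revised power = P(Z > 2.326 − δ) = Φ(-0.988) = 0.1617.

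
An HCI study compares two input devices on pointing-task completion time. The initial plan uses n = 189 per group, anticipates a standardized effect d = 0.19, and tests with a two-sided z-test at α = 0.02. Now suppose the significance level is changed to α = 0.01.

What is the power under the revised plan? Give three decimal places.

Power ≈ 0.233

δ = d·√(n/2) = 0.19 × √(189/2) = 1.8470 (unchanged). New critical value: z_{0.005} = 2.576.
Revised power = Φ(δ − 2.576) + Φ(−δ − 2.576) = Φ(-0.729) + Φ(-4.423) = 0.2331 + 0.0000 = 0.2331.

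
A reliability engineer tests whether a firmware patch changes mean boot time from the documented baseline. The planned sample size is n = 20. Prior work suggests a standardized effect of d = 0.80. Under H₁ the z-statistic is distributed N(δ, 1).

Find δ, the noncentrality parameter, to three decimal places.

δ ≈ 3.578

The noncentrality parameter scales effect size by the design's sample-size factor: δ = d·√n = 0.80 × √20 = 3.5777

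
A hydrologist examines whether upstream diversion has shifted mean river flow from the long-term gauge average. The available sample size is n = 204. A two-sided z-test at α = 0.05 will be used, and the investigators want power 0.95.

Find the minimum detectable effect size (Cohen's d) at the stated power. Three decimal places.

d ≈ 0.252

Need Φ(δ − 1.960) = 0.95, so δ = 1.960 + 1.645 = 3.605.
(Lower-tail contribution to power is negligible for δ > 0.)
δ = d·√n ⇒ d = δ/√n = 3.605/√204 = 0.2524.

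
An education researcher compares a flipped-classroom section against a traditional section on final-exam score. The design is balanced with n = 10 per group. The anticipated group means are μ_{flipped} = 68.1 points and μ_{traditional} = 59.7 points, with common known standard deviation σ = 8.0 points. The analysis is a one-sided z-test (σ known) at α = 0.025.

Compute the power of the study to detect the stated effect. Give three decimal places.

Power ≈ 0.651

Standardized effect: d = |μ_{flipped} − μ_{traditional}| / σ = |68.1 − 59.7| / 8.0 = 1.0500
Noncentrality parameter: λ = d·√(n/2) = 1.0500 × √(10/2) = 2.3479
Critical value for a one-sided test at α = 0.025: z_α = 1.960.
Power = Φ(λ − 1.960) = Φ(0.388) = 0.6510.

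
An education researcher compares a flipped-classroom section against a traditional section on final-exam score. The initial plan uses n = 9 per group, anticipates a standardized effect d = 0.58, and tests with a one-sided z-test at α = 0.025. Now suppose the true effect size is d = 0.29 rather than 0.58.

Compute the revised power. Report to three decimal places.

With d = 0.29: δ = d·√(n/2) = 0.29 × √(9/2) = 0.6152. Critical value z_{0.025} = 1.960.
Revised power = Φ(δ − 1.960) = Φ(-1.345) = 0.0893.

Power ≈ 0.089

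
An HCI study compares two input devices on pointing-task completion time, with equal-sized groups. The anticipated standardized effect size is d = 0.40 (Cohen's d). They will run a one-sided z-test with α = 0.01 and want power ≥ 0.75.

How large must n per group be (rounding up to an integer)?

For power 0.75 need Φ(δ − z_{0.01}) = 0.75, so δ = z_{0.01} + z_{0.25} = 2.326 + 0.674 = 3.001.
δ = d·√(n/2) ⇒ n = 2(δ/d)² = 2 × (3.001 / 0.40)² = 112.56.
Rounding up, n = 113 per group.

n = 113 per group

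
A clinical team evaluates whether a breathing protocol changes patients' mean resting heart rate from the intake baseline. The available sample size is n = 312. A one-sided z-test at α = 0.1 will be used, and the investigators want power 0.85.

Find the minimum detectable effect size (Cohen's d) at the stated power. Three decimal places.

d ≈ 0.131

Need Φ(δ − 1.282) = 0.85, so δ = 1.282 + 1.036 = 2.318.
δ = d·√n ⇒ d = δ/√n = 2.318/√312 = 0.1312.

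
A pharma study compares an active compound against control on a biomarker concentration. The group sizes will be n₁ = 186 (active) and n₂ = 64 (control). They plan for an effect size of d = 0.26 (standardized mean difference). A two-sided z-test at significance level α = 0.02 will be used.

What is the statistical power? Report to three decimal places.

Power ≈ 0.297

Noncentrality parameter: δ = d / √(1/n₁ + 1/n₂) = 0.26 / √(1/186 + 1/64) = 1.7941
Two-sided α = 0.02 → critical value z_{0.01} = 2.326.
Power = Φ(δ − 2.326) + Φ(−δ − 2.326) = Φ(-0.532) + Φ(-4.120) = 0.2973 + 0.0000 = 0.2973.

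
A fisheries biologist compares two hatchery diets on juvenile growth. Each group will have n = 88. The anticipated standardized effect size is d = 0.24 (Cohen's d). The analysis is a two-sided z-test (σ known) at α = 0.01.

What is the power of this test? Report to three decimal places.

Power ≈ 0.163

Noncentrality parameter: λ = d·√(n/2) = 0.24 × √(88/2) = 1.5920
Critical value for a two-sided test at α = 0.01: z_{α/2} = 2.576.
Power = Φ(λ − 2.576) + Φ(−λ − 2.576) = Φ(-0.984) + Φ(-4.168) = 0.1626 + 0.0000 = 0.1626.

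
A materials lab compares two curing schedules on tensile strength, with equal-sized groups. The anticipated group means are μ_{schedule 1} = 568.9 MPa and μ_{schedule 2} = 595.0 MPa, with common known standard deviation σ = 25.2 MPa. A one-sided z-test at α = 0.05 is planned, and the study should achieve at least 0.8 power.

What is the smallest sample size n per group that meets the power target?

Standardized effect: d = |μ_{schedule 1} − μ_{schedule 2}| / σ = |568.9 − 595.0| / 25.2 = 1.0357
Set Φ(δ − 1.645) = 0.8; then δ − 1.645 = Φ⁻¹(0.8) = 0.842, giving δ = 2.486.
δ = d·√(n/2) ⇒ n = 2(δ/d)² = 2 × (2.486 / 1.0357)² = 11.53.
Round up to the next whole unit.

n = 12 per group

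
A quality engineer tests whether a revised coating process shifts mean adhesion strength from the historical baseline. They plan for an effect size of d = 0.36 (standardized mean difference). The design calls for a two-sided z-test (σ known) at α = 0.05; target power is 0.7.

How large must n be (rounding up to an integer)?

Set Φ(δ − 1.960) = 0.7; then δ − 1.960 = Φ⁻¹(0.7) = 0.524, giving δ = 2.484.
(Ignoring the negligible lower-tail rejection probability gives the usual closed-form inversion.)
δ = d·√n ⇒ n = (δ/d)² = (2.484 / 0.36)² = 47.62.
Round up to the next whole unit.

n = 48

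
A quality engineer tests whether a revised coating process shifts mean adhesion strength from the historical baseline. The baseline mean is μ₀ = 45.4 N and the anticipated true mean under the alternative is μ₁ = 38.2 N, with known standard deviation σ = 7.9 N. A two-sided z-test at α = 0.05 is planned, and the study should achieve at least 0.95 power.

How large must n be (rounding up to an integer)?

Standardized effect: d = |μ₁ − μ₀| / σ = |38.2 − 45.4| / 7.9 = 0.9114
For power 0.95 need Φ(δ − z_{0.025}) = 0.95, so δ = z_{0.025} + z_{0.05} = 1.960 + 1.645 = 3.605.
(The Φ(−δ − z_{α/2}) term is vanishingly small for δ > 0 and is dropped in the standard sample-size formula.)
δ = d·√n ⇒ n = (δ/d)² = (3.605 / 0.9114)² = 15.64.
Rounding up, n = 16.

n = 16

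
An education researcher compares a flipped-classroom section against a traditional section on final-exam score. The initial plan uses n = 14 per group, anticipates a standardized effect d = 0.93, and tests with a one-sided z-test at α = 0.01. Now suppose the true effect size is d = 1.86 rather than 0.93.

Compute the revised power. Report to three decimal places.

With d = 1.86: δ = d·√(n/2) = 1.86 × √(14/2) = 4.9211. Critical value z_{0.01} = 2.326.
Revised power = Φ(δ − 2.326) = Φ(2.595) = 0.9953.

Power ≈ 0.995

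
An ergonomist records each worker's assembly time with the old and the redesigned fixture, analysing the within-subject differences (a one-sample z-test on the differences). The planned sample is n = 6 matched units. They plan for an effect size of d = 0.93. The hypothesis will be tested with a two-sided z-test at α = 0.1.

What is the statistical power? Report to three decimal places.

Power ≈ 0.737

Noncentrality parameter: δ = d·√n = 0.93 × √6 = 2.2780
Two-sided α = 0.1 → critical value z_{0.05} = 1.645.
Power = Φ(δ − 1.645) + Φ(−δ − 1.645) = Φ(0.633) + Φ(-3.923) = 0.7367 + 0.0000 = 0.7367.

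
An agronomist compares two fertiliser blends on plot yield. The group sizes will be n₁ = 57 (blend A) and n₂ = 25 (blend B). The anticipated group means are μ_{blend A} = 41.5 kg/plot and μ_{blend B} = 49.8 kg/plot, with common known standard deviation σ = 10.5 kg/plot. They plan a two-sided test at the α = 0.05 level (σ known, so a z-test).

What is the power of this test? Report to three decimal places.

Standardized effect: d = |μ_{blend A} − μ_{blend B}| / σ = |41.5 − 49.8| / 10.5 = 0.7905
Noncentrality parameter: δ = d / √(1/n₁ + 1/n₂) = 0.7905 / √(1/57 + 1/25) = 3.2953
Critical value for a two-sided test at α = 0.05: z_{α/2} = 1.960.
Power = Φ(δ − 1.960) + Φ(−δ − 1.960) = Φ(1.335) + Φ(-5.255) = 0.9091 + 0.0000 = 0.9091.

Power ≈ 0.909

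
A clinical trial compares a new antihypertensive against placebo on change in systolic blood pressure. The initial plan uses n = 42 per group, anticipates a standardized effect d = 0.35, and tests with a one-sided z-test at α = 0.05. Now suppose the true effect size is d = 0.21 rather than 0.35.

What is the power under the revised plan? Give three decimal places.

Power ≈ 0.247

With d = 0.21: δ = d·√(n/2) = 0.21 × √(42/2) = 0.9623. Critical value z_{0.05} = 1.645.
Revised power = Φ(δ − 1.645) = Φ(-0.683) = 0.2475.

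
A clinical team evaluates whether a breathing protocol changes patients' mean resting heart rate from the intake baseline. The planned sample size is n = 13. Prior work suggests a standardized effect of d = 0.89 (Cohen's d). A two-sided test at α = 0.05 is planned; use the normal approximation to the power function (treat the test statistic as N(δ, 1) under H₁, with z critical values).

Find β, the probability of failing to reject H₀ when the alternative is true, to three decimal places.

Noncentrality parameter: δ = d·√n = 0.89 × √13 = 3.2089
Critical value for a two-sided test at α = 0.05: z_{α/2} = 1.960.
Power = Φ(δ − 1.960) + Φ(−δ − 1.960) = Φ(1.249) + Φ(-5.169) = 0.8942 + 0.0000 = 0.8942.
Type II error: β = 1 − power = 1 − 0.8942 = 0.1058.

β ≈ 0.106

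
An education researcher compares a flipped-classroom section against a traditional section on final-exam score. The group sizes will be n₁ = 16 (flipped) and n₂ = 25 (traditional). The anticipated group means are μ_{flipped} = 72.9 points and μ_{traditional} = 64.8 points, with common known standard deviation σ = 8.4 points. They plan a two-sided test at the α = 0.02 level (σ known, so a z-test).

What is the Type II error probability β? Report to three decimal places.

Standardized effect: d = |μ_{flipped} − μ_{traditional}| / σ = |72.9 − 64.8| / 8.4 = 0.9643
Noncentrality parameter: δ = d / √(1/n₁ + 1/n₂) = 0.9643 / √(1/16 + 1/25) = 3.0119
Two-sided α = 0.02 → critical value z_{0.01} = 2.326.
Power = Φ(δ − 2.326) + Φ(−δ − 2.326) = Φ(0.686) + Φ(-5.338) = 0.7535 + 0.0000 = 0.7535.
Type II error: β = 1 − power = 1 − 0.7535 = 0.2465.

β ≈ 0.246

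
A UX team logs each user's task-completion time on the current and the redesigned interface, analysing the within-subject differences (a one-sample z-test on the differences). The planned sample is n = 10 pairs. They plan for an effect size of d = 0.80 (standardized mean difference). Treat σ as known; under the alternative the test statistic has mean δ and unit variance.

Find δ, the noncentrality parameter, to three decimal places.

δ ≈ 2.530

The noncentrality parameter scales effect size by the design's sample-size factor: δ = d·√n = 0.80 × √10 = 2.5298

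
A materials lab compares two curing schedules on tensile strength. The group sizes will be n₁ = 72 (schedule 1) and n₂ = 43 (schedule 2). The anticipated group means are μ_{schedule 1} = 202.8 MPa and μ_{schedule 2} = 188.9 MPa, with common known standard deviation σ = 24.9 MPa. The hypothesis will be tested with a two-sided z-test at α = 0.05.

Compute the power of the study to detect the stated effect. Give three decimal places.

Power ≈ 0.825

Standardized effect: d = |μ_{schedule 1} − μ_{schedule 2}| / σ = |202.8 − 188.9| / 24.9 = 0.5582
Noncentrality parameter: δ = d / √(1/n₁ + 1/n₂) = 0.5582 / √(1/72 + 1/43) = 2.8965
Two-sided α = 0.05 → critical value z_{0.025} = 1.960.
Power = Φ(δ − 1.960) + Φ(−δ − 1.960) = Φ(0.936) + Φ(-4.856) = 0.8255 + 0.0000 = 0.8255.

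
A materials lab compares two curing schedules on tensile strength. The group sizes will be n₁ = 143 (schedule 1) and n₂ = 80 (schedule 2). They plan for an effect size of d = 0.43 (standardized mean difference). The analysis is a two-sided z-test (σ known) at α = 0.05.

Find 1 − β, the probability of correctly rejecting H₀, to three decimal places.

Power ≈ 0.869

Noncentrality parameter: δ = d / √(1/n₁ + 1/n₂) = 0.43 / √(1/143 + 1/80) = 3.0798
Two-sided α = 0.05 → critical value z_{0.025} = 1.960.
Power = Φ(δ − 1.960) + Φ(−δ − 1.960) = Φ(1.120) + Φ(-5.040) = 0.8686 + 0.0000 = 0.8686.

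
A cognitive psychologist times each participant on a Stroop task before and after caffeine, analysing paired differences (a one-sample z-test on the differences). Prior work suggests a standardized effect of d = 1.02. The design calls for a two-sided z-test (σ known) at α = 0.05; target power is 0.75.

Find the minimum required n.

Set Φ(δ − 1.960) = 0.75; then δ − 1.960 = Φ⁻¹(0.75) = 0.674, giving δ = 2.634.
(For δ > 0 the lower-tail rejection region contributes negligibly to power, so the one-term inversion is standard.)
δ = d·√n ⇒ n = (δ/d)² = (2.634 / 1.02)² = 6.67.
Rounding up, n = 7.

n = 7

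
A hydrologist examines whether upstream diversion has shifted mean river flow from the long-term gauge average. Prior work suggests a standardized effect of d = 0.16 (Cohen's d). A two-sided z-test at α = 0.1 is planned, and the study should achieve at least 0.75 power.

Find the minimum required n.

Set Φ(δ − 1.645) = 0.75; then δ − 1.645 = Φ⁻¹(0.75) = 0.674, giving δ = 2.319.
(Ignoring the negligible lower-tail rejection probability gives the usual closed-form inversion.)
δ = d·√n ⇒ n = (δ/d)² = (2.319 / 0.16)² = 210.13.
Rounding up, n = 211.

n = 211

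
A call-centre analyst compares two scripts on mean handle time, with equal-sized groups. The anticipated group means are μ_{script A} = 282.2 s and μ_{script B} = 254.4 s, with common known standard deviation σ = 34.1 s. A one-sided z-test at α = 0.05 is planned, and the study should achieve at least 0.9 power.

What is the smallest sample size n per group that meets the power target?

Standardized effect: d = |μ_{script A} − μ_{script B}| / σ = |282.2 − 254.4| / 34.1 = 0.8152
Set Φ(δ − 1.645) = 0.9; then δ − 1.645 = Φ⁻¹(0.9) = 1.282, giving δ = 2.926.
δ = d·√(n/2) ⇒ n = 2(δ/d)² = 2 × (2.926 / 0.8152)² = 25.77.
Rounding up, n = 26 per group.

n = 26 per group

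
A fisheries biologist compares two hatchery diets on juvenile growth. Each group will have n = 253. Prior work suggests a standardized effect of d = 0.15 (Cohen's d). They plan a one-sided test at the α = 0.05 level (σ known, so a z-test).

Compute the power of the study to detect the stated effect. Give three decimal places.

Power ≈ 0.517

Noncentrality parameter: δ = d·√(n/2) = 0.15 × √(253/2) = 1.6871
One-sided α = 0.05 → critical value z_{0.05} = 1.645.
Power = P(Z > 1.645 − δ) = Φ(0.042) = 0.5168.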